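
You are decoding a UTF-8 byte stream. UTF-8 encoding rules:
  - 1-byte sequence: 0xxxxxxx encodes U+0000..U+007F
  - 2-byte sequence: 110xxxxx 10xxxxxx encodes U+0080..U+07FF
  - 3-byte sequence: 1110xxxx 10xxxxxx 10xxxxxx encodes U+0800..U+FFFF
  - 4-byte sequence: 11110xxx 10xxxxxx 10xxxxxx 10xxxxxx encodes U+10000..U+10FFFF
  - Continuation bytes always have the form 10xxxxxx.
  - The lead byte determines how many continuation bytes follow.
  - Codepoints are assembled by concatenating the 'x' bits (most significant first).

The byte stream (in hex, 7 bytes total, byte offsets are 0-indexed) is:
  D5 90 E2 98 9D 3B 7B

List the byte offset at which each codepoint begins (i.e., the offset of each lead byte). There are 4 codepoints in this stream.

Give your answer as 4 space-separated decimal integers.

Byte[0]=D5: 2-byte lead, need 1 cont bytes. acc=0x15
Byte[1]=90: continuation. acc=(acc<<6)|0x10=0x550
Completed: cp=U+0550 (starts at byte 0)
Byte[2]=E2: 3-byte lead, need 2 cont bytes. acc=0x2
Byte[3]=98: continuation. acc=(acc<<6)|0x18=0x98
Byte[4]=9D: continuation. acc=(acc<<6)|0x1D=0x261D
Completed: cp=U+261D (starts at byte 2)
Byte[5]=3B: 1-byte ASCII. cp=U+003B
Byte[6]=7B: 1-byte ASCII. cp=U+007B

Answer: 0 2 5 6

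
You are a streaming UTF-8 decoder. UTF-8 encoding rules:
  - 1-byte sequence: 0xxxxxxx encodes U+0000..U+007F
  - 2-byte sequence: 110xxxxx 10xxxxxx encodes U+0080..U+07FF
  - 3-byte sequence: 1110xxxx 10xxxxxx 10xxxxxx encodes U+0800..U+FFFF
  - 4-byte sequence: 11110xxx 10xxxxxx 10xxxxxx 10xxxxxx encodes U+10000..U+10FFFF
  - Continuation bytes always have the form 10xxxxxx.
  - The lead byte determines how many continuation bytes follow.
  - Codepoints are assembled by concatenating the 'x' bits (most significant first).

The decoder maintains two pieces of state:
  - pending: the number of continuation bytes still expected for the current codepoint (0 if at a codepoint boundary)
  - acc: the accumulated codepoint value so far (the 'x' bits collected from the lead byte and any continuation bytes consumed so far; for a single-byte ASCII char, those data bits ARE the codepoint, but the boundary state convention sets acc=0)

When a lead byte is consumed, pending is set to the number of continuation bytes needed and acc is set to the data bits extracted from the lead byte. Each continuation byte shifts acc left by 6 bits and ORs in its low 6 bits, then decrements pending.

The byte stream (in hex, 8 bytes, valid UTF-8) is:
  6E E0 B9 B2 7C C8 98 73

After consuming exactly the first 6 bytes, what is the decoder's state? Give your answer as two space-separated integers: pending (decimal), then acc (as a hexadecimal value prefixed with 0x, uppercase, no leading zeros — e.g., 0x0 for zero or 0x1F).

Byte[0]=6E: 1-byte. pending=0, acc=0x0
Byte[1]=E0: 3-byte lead. pending=2, acc=0x0
Byte[2]=B9: continuation. acc=(acc<<6)|0x39=0x39, pending=1
Byte[3]=B2: continuation. acc=(acc<<6)|0x32=0xE72, pending=0
Byte[4]=7C: 1-byte. pending=0, acc=0x0
Byte[5]=C8: 2-byte lead. pending=1, acc=0x8

Answer: 1 0x8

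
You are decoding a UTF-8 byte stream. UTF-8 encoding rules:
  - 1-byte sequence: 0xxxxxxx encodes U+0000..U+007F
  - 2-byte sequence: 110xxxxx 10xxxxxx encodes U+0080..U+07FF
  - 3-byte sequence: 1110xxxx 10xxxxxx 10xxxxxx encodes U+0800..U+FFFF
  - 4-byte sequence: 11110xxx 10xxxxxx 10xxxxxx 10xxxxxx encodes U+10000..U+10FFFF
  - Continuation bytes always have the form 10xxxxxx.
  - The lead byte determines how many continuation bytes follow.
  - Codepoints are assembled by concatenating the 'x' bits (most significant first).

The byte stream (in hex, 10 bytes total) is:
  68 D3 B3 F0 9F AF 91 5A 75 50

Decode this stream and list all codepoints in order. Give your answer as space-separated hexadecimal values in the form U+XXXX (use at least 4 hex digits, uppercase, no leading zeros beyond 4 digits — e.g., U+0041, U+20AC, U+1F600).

Byte[0]=68: 1-byte ASCII. cp=U+0068
Byte[1]=D3: 2-byte lead, need 1 cont bytes. acc=0x13
Byte[2]=B3: continuation. acc=(acc<<6)|0x33=0x4F3
Completed: cp=U+04F3 (starts at byte 1)
Byte[3]=F0: 4-byte lead, need 3 cont bytes. acc=0x0
Byte[4]=9F: continuation. acc=(acc<<6)|0x1F=0x1F
Byte[5]=AF: continuation. acc=(acc<<6)|0x2F=0x7EF
Byte[6]=91: continuation. acc=(acc<<6)|0x11=0x1FBD1
Completed: cp=U+1FBD1 (starts at byte 3)
Byte[7]=5A: 1-byte ASCII. cp=U+005A
Byte[8]=75: 1-byte ASCII. cp=U+0075
Byte[9]=50: 1-byte ASCII. cp=U+0050

Answer: U+0068 U+04F3 U+1FBD1 U+005A U+0075 U+0050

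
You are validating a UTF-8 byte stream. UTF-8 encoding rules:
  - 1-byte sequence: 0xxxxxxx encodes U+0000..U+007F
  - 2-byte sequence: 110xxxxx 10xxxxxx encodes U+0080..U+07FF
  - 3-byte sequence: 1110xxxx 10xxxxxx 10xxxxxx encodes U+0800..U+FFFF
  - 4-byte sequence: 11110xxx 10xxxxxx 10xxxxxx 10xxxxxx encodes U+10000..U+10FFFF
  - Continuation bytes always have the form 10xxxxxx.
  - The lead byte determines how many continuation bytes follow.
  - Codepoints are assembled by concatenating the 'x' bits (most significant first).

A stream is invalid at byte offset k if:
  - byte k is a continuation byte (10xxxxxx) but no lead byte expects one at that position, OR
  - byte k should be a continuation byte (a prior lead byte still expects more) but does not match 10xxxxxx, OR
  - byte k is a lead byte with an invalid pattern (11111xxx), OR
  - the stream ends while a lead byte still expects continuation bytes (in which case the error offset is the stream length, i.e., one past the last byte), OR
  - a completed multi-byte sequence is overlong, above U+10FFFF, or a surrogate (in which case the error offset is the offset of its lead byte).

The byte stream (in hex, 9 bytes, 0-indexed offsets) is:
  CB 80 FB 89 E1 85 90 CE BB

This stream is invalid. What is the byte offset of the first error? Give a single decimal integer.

Byte[0]=CB: 2-byte lead, need 1 cont bytes. acc=0xB
Byte[1]=80: continuation. acc=(acc<<6)|0x00=0x2C0
Completed: cp=U+02C0 (starts at byte 0)
Byte[2]=FB: INVALID lead byte (not 0xxx/110x/1110/11110)

Answer: 2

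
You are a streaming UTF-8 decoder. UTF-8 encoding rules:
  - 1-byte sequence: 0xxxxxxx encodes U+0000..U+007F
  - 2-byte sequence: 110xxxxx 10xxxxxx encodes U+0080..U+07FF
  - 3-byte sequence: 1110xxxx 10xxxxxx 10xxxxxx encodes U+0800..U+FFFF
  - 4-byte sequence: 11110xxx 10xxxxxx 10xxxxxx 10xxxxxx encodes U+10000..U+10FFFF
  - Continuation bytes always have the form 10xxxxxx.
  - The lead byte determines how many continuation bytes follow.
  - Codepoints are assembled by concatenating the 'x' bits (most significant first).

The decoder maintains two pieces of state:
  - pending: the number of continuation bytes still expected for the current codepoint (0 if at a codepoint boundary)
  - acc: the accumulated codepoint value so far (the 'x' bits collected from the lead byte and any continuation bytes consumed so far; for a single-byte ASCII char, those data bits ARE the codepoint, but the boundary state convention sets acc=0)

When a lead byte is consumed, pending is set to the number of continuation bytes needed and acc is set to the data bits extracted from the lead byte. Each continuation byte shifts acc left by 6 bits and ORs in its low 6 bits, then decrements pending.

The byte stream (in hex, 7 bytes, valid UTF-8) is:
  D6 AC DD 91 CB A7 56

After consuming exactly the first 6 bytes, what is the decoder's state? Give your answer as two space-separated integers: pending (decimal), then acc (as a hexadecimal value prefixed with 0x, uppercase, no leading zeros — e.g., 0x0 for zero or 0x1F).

Byte[0]=D6: 2-byte lead. pending=1, acc=0x16
Byte[1]=AC: continuation. acc=(acc<<6)|0x2C=0x5AC, pending=0
Byte[2]=DD: 2-byte lead. pending=1, acc=0x1D
Byte[3]=91: continuation. acc=(acc<<6)|0x11=0x751, pending=0
Byte[4]=CB: 2-byte lead. pending=1, acc=0xB
Byte[5]=A7: continuation. acc=(acc<<6)|0x27=0x2E7, pending=0

Answer: 0 0x2E7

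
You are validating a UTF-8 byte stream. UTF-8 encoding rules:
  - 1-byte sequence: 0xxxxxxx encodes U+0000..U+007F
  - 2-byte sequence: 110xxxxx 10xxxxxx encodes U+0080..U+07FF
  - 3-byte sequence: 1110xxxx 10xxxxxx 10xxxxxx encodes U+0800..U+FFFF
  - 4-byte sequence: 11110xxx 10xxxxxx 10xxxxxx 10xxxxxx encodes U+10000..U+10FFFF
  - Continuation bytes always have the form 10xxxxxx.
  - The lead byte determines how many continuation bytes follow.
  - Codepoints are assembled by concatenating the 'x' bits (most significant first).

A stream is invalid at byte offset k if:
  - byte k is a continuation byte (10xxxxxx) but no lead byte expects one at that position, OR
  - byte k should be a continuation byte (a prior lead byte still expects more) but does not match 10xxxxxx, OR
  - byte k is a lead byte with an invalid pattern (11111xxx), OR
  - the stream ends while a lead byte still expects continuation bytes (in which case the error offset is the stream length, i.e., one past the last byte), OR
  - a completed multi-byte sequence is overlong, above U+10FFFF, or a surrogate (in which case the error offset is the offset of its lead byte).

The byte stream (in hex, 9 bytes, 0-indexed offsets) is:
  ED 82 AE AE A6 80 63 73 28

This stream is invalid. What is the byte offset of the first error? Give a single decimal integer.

Byte[0]=ED: 3-byte lead, need 2 cont bytes. acc=0xD
Byte[1]=82: continuation. acc=(acc<<6)|0x02=0x342
Byte[2]=AE: continuation. acc=(acc<<6)|0x2E=0xD0AE
Completed: cp=U+D0AE (starts at byte 0)
Byte[3]=AE: INVALID lead byte (not 0xxx/110x/1110/11110)

Answer: 3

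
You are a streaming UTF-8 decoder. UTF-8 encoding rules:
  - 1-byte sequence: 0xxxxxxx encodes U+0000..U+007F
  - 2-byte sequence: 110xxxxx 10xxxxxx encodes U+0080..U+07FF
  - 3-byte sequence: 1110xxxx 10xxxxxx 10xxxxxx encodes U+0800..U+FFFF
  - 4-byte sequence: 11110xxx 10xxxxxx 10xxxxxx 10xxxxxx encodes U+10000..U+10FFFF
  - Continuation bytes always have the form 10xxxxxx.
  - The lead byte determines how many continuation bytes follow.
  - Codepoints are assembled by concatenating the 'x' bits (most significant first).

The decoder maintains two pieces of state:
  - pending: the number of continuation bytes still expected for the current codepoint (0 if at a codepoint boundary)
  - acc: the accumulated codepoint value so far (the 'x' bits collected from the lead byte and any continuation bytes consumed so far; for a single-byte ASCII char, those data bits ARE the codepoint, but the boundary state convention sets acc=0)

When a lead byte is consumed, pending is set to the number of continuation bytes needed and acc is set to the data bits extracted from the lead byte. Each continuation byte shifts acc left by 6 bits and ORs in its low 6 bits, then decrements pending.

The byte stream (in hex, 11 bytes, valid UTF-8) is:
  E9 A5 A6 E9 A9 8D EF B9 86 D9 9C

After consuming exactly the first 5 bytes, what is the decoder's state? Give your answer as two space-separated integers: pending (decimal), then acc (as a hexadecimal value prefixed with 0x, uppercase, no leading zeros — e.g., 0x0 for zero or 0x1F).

Answer: 1 0x269

Derivation:
Byte[0]=E9: 3-byte lead. pending=2, acc=0x9
Byte[1]=A5: continuation. acc=(acc<<6)|0x25=0x265, pending=1
Byte[2]=A6: continuation. acc=(acc<<6)|0x26=0x9966, pending=0
Byte[3]=E9: 3-byte lead. pending=2, acc=0x9
Byte[4]=A9: continuation. acc=(acc<<6)|0x29=0x269, pending=1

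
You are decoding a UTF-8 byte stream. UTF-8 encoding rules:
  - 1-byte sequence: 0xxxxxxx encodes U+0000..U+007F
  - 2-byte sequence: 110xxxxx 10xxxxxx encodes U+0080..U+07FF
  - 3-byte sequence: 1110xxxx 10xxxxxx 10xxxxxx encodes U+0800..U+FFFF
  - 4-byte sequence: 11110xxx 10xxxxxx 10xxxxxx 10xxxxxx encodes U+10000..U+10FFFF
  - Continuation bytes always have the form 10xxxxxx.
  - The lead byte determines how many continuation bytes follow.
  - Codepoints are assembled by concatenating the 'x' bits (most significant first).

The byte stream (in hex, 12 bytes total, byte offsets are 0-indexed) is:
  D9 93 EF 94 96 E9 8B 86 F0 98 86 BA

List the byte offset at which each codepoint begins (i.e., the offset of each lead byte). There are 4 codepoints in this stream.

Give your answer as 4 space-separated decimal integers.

Answer: 0 2 5 8

Derivation:
Byte[0]=D9: 2-byte lead, need 1 cont bytes. acc=0x19
Byte[1]=93: continuation. acc=(acc<<6)|0x13=0x653
Completed: cp=U+0653 (starts at byte 0)
Byte[2]=EF: 3-byte lead, need 2 cont bytes. acc=0xF
Byte[3]=94: continuation. acc=(acc<<6)|0x14=0x3D4
Byte[4]=96: continuation. acc=(acc<<6)|0x16=0xF516
Completed: cp=U+F516 (starts at byte 2)
Byte[5]=E9: 3-byte lead, need 2 cont bytes. acc=0x9
Byte[6]=8B: continuation. acc=(acc<<6)|0x0B=0x24B
Byte[7]=86: continuation. acc=(acc<<6)|0x06=0x92C6
Completed: cp=U+92C6 (starts at byte 5)
Byte[8]=F0: 4-byte lead, need 3 cont bytes. acc=0x0
Byte[9]=98: continuation. acc=(acc<<6)|0x18=0x18
Byte[10]=86: continuation. acc=(acc<<6)|0x06=0x606
Byte[11]=BA: continuation. acc=(acc<<6)|0x3A=0x181BA
Completed: cp=U+181BA (starts at byte 8)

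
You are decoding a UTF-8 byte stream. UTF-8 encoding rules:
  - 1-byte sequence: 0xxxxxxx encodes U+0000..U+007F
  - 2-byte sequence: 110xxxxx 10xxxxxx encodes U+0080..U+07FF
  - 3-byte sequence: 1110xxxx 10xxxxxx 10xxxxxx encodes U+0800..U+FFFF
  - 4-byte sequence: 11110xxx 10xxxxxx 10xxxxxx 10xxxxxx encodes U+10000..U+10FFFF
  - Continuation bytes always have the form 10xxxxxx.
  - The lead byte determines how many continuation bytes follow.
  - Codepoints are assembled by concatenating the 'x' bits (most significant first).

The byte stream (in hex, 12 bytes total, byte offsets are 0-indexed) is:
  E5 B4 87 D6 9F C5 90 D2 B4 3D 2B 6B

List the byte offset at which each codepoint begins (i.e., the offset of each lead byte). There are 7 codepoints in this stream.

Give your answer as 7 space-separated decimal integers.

Byte[0]=E5: 3-byte lead, need 2 cont bytes. acc=0x5
Byte[1]=B4: continuation. acc=(acc<<6)|0x34=0x174
Byte[2]=87: continuation. acc=(acc<<6)|0x07=0x5D07
Completed: cp=U+5D07 (starts at byte 0)
Byte[3]=D6: 2-byte lead, need 1 cont bytes. acc=0x16
Byte[4]=9F: continuation. acc=(acc<<6)|0x1F=0x59F
Completed: cp=U+059F (starts at byte 3)
Byte[5]=C5: 2-byte lead, need 1 cont bytes. acc=0x5
Byte[6]=90: continuation. acc=(acc<<6)|0x10=0x150
Completed: cp=U+0150 (starts at byte 5)
Byte[7]=D2: 2-byte lead, need 1 cont bytes. acc=0x12
Byte[8]=B4: continuation. acc=(acc<<6)|0x34=0x4B4
Completed: cp=U+04B4 (starts at byte 7)
Byte[9]=3D: 1-byte ASCII. cp=U+003D
Byte[10]=2B: 1-byte ASCII. cp=U+002B
Byte[11]=6B: 1-byte ASCII. cp=U+006B

Answer: 0 3 5 7 9 10 11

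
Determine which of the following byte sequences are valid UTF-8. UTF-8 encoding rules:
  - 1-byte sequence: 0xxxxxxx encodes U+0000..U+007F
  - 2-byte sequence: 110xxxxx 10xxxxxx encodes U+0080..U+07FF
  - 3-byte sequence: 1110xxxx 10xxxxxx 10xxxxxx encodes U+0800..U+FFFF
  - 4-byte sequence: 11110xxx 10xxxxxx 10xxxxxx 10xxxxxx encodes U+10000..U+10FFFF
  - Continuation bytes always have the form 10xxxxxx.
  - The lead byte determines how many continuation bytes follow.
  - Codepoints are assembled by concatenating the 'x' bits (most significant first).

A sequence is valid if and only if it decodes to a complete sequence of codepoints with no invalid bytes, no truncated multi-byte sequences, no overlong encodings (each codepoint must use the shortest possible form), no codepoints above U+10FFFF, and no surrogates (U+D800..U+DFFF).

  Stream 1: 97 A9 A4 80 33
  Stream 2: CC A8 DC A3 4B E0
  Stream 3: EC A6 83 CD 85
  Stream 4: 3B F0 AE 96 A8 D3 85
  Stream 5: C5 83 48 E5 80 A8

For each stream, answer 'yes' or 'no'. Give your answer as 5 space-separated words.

Answer: no no yes yes yes

Derivation:
Stream 1: error at byte offset 0. INVALID
Stream 2: error at byte offset 6. INVALID
Stream 3: decodes cleanly. VALID
Stream 4: decodes cleanly. VALID
Stream 5: decodes cleanly. VALID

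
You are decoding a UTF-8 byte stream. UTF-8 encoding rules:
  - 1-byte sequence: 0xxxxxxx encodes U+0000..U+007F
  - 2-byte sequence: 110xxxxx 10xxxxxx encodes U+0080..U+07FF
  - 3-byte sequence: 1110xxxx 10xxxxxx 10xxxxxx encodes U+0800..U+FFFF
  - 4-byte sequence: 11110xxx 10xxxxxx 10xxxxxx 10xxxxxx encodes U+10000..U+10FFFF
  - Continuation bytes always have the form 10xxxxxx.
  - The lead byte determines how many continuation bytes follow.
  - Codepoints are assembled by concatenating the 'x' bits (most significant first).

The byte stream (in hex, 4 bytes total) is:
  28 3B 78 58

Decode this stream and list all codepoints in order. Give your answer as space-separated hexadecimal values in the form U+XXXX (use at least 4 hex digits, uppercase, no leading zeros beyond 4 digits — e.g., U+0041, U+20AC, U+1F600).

Byte[0]=28: 1-byte ASCII. cp=U+0028
Byte[1]=3B: 1-byte ASCII. cp=U+003B
Byte[2]=78: 1-byte ASCII. cp=U+0078
Byte[3]=58: 1-byte ASCII. cp=U+0058

Answer: U+0028 U+003B U+0078 U+0058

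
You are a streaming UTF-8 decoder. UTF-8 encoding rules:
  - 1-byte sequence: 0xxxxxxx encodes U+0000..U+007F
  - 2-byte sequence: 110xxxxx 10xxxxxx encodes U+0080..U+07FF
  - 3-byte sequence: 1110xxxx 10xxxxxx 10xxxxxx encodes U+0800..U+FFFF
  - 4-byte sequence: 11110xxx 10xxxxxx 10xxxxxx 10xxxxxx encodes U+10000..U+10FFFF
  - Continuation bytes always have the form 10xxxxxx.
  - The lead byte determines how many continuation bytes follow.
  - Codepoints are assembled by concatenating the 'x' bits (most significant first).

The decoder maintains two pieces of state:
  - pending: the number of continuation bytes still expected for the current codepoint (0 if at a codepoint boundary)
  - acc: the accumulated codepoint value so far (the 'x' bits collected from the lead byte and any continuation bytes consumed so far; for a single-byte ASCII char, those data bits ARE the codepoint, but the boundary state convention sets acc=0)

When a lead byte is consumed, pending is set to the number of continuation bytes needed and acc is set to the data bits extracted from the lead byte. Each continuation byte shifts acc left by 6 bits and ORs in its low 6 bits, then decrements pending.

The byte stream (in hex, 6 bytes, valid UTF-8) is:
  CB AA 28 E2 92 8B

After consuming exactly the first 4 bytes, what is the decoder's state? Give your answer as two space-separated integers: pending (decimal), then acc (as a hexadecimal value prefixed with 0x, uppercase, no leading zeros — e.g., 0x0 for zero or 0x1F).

Answer: 2 0x2

Derivation:
Byte[0]=CB: 2-byte lead. pending=1, acc=0xB
Byte[1]=AA: continuation. acc=(acc<<6)|0x2A=0x2EA, pending=0
Byte[2]=28: 1-byte. pending=0, acc=0x0
Byte[3]=E2: 3-byte lead. pending=2, acc=0x2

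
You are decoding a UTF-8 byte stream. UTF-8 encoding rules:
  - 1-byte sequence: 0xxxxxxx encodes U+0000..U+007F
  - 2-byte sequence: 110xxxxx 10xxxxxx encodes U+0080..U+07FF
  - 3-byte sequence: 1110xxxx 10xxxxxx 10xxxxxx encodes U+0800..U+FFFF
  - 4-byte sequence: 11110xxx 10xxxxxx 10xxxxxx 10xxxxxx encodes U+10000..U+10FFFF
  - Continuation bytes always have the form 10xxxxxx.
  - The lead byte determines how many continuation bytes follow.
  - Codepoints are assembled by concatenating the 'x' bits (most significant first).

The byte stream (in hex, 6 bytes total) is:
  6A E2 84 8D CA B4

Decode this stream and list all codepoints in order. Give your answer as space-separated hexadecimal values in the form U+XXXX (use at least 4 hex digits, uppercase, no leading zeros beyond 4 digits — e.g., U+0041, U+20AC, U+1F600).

Byte[0]=6A: 1-byte ASCII. cp=U+006A
Byte[1]=E2: 3-byte lead, need 2 cont bytes. acc=0x2
Byte[2]=84: continuation. acc=(acc<<6)|0x04=0x84
Byte[3]=8D: continuation. acc=(acc<<6)|0x0D=0x210D
Completed: cp=U+210D (starts at byte 1)
Byte[4]=CA: 2-byte lead, need 1 cont bytes. acc=0xA
Byte[5]=B4: continuation. acc=(acc<<6)|0x34=0x2B4
Completed: cp=U+02B4 (starts at byte 4)

Answer: U+006A U+210D U+02B4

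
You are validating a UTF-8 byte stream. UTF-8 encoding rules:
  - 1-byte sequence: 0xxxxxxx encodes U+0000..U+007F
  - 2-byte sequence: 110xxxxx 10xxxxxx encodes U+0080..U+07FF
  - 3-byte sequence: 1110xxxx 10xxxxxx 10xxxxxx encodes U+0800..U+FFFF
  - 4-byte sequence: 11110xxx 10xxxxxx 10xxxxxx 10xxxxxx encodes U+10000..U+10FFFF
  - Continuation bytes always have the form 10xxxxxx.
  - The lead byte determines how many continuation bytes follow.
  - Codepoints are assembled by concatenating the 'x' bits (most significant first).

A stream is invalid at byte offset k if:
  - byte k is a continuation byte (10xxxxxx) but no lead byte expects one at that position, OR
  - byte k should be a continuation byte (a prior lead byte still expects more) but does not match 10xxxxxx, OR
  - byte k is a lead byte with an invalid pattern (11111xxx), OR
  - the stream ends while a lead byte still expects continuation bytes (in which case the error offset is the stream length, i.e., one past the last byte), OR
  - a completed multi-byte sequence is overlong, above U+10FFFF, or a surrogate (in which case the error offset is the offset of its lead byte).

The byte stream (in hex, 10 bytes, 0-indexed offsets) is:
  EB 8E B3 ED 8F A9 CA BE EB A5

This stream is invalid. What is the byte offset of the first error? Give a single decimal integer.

Byte[0]=EB: 3-byte lead, need 2 cont bytes. acc=0xB
Byte[1]=8E: continuation. acc=(acc<<6)|0x0E=0x2CE
Byte[2]=B3: continuation. acc=(acc<<6)|0x33=0xB3B3
Completed: cp=U+B3B3 (starts at byte 0)
Byte[3]=ED: 3-byte lead, need 2 cont bytes. acc=0xD
Byte[4]=8F: continuation. acc=(acc<<6)|0x0F=0x34F
Byte[5]=A9: continuation. acc=(acc<<6)|0x29=0xD3E9
Completed: cp=U+D3E9 (starts at byte 3)
Byte[6]=CA: 2-byte lead, need 1 cont bytes. acc=0xA
Byte[7]=BE: continuation. acc=(acc<<6)|0x3E=0x2BE
Completed: cp=U+02BE (starts at byte 6)
Byte[8]=EB: 3-byte lead, need 2 cont bytes. acc=0xB
Byte[9]=A5: continuation. acc=(acc<<6)|0x25=0x2E5
Byte[10]: stream ended, expected continuation. INVALID

Answer: 10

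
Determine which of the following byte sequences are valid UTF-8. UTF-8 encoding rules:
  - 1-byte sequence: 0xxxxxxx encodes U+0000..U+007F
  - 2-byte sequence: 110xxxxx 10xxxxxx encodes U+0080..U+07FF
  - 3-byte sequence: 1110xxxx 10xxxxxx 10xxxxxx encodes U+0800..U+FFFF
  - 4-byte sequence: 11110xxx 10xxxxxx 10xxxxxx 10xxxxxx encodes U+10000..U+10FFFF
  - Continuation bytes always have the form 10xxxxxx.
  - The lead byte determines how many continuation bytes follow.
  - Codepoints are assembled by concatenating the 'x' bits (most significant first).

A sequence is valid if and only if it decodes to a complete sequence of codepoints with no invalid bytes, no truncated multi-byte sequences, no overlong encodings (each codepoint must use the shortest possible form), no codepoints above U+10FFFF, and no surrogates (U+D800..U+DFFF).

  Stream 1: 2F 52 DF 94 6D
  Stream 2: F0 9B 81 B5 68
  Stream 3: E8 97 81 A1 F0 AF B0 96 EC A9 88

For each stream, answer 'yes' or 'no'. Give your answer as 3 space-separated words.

Stream 1: decodes cleanly. VALID
Stream 2: decodes cleanly. VALID
Stream 3: error at byte offset 3. INVALID

Answer: yes yes no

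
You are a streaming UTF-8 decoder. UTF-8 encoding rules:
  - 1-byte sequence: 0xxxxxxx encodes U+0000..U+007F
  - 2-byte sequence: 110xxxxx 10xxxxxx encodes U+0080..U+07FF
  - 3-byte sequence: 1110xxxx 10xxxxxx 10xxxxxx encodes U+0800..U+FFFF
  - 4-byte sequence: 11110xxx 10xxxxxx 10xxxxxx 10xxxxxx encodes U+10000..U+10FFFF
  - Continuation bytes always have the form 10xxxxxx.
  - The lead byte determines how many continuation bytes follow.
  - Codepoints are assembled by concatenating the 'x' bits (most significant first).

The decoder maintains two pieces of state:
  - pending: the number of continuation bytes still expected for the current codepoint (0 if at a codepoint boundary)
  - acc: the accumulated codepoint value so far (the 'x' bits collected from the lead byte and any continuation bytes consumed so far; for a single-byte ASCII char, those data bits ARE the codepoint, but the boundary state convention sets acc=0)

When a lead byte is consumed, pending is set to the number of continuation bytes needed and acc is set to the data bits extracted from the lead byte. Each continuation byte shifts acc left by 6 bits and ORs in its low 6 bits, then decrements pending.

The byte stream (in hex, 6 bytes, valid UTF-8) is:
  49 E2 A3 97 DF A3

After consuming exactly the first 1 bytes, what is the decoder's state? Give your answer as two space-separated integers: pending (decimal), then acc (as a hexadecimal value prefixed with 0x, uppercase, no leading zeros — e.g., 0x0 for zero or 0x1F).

Byte[0]=49: 1-byte. pending=0, acc=0x0

Answer: 0 0x0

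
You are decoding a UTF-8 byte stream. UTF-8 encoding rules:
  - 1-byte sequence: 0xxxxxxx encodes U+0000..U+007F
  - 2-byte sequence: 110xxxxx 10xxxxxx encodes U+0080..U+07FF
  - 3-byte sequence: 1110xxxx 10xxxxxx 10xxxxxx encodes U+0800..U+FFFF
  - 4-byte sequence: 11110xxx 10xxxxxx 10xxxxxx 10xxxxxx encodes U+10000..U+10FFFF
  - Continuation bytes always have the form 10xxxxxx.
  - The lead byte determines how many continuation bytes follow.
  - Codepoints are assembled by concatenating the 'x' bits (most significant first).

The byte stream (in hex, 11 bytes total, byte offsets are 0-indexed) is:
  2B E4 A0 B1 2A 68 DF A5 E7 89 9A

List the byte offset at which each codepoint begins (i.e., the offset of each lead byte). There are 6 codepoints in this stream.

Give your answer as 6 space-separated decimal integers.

Byte[0]=2B: 1-byte ASCII. cp=U+002B
Byte[1]=E4: 3-byte lead, need 2 cont bytes. acc=0x4
Byte[2]=A0: continuation. acc=(acc<<6)|0x20=0x120
Byte[3]=B1: continuation. acc=(acc<<6)|0x31=0x4831
Completed: cp=U+4831 (starts at byte 1)
Byte[4]=2A: 1-byte ASCII. cp=U+002A
Byte[5]=68: 1-byte ASCII. cp=U+0068
Byte[6]=DF: 2-byte lead, need 1 cont bytes. acc=0x1F
Byte[7]=A5: continuation. acc=(acc<<6)|0x25=0x7E5
Completed: cp=U+07E5 (starts at byte 6)
Byte[8]=E7: 3-byte lead, need 2 cont bytes. acc=0x7
Byte[9]=89: continuation. acc=(acc<<6)|0x09=0x1C9
Byte[10]=9A: continuation. acc=(acc<<6)|0x1A=0x725A
Completed: cp=U+725A (starts at byte 8)

Answer: 0 1 4 5 6 8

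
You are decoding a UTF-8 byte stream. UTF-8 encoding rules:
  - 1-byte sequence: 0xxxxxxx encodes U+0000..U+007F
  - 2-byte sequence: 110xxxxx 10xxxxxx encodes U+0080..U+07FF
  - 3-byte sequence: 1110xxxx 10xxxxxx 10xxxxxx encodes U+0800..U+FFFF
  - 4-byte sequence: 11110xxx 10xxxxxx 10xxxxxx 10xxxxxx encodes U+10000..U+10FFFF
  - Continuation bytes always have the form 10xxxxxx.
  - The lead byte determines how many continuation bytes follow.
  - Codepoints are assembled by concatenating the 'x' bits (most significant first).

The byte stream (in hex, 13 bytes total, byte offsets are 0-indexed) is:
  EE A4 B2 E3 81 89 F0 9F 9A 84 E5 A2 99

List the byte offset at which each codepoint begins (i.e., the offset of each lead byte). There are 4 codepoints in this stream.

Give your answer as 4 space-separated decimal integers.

Byte[0]=EE: 3-byte lead, need 2 cont bytes. acc=0xE
Byte[1]=A4: continuation. acc=(acc<<6)|0x24=0x3A4
Byte[2]=B2: continuation. acc=(acc<<6)|0x32=0xE932
Completed: cp=U+E932 (starts at byte 0)
Byte[3]=E3: 3-byte lead, need 2 cont bytes. acc=0x3
Byte[4]=81: continuation. acc=(acc<<6)|0x01=0xC1
Byte[5]=89: continuation. acc=(acc<<6)|0x09=0x3049
Completed: cp=U+3049 (starts at byte 3)
Byte[6]=F0: 4-byte lead, need 3 cont bytes. acc=0x0
Byte[7]=9F: continuation. acc=(acc<<6)|0x1F=0x1F
Byte[8]=9A: continuation. acc=(acc<<6)|0x1A=0x7DA
Byte[9]=84: continuation. acc=(acc<<6)|0x04=0x1F684
Completed: cp=U+1F684 (starts at byte 6)
Byte[10]=E5: 3-byte lead, need 2 cont bytes. acc=0x5
Byte[11]=A2: continuation. acc=(acc<<6)|0x22=0x162
Byte[12]=99: continuation. acc=(acc<<6)|0x19=0x5899
Completed: cp=U+5899 (starts at byte 10)

Answer: 0 3 6 10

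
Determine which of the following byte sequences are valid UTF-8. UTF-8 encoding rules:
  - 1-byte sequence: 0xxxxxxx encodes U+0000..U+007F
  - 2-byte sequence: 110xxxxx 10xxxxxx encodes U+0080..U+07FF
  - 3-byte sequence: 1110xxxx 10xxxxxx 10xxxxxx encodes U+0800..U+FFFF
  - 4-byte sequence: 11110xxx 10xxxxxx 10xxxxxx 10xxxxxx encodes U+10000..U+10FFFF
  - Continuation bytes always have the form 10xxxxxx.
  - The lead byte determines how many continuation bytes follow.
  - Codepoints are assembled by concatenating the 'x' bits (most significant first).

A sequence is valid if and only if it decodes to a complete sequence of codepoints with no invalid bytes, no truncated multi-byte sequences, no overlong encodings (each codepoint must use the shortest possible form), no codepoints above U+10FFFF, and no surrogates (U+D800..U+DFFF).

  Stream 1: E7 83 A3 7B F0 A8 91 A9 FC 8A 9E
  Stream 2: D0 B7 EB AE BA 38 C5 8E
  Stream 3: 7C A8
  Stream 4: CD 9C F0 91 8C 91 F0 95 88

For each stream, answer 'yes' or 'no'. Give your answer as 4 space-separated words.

Answer: no yes no no

Derivation:
Stream 1: error at byte offset 8. INVALID
Stream 2: decodes cleanly. VALID
Stream 3: error at byte offset 1. INVALID
Stream 4: error at byte offset 9. INVALID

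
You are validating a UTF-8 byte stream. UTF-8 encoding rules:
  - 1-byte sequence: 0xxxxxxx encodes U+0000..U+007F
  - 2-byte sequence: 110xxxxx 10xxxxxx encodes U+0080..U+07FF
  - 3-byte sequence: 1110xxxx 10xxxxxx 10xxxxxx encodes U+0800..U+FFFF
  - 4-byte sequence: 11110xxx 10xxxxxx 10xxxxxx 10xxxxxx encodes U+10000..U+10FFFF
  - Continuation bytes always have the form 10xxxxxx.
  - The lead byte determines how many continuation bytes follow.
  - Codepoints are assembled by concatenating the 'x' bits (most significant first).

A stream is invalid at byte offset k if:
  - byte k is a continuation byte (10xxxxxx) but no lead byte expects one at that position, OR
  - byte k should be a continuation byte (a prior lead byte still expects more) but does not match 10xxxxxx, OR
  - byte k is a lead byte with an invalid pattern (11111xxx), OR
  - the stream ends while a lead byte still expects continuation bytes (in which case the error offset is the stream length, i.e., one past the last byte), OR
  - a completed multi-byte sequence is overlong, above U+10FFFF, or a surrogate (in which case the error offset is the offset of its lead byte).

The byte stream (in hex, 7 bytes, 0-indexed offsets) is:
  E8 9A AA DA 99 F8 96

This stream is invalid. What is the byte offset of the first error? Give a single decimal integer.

Byte[0]=E8: 3-byte lead, need 2 cont bytes. acc=0x8
Byte[1]=9A: continuation. acc=(acc<<6)|0x1A=0x21A
Byte[2]=AA: continuation. acc=(acc<<6)|0x2A=0x86AA
Completed: cp=U+86AA (starts at byte 0)
Byte[3]=DA: 2-byte lead, need 1 cont bytes. acc=0x1A
Byte[4]=99: continuation. acc=(acc<<6)|0x19=0x699
Completed: cp=U+0699 (starts at byte 3)
Byte[5]=F8: INVALID lead byte (not 0xxx/110x/1110/11110)

Answer: 5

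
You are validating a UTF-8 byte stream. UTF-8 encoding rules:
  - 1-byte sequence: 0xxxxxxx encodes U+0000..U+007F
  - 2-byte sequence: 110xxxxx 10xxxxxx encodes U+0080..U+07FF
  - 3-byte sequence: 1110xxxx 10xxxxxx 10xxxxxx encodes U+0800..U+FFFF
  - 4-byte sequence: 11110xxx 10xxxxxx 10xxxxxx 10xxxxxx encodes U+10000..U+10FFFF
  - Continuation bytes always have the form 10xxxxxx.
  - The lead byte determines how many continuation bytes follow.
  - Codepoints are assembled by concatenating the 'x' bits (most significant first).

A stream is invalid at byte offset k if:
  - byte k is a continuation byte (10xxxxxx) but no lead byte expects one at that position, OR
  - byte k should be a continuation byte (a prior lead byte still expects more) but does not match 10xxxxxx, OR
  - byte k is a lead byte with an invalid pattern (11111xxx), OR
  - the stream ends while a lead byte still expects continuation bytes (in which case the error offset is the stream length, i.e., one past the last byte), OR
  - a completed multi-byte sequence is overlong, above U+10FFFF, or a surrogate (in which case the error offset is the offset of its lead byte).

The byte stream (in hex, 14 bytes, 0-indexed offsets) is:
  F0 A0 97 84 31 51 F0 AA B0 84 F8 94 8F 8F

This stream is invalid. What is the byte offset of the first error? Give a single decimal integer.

Byte[0]=F0: 4-byte lead, need 3 cont bytes. acc=0x0
Byte[1]=A0: continuation. acc=(acc<<6)|0x20=0x20
Byte[2]=97: continuation. acc=(acc<<6)|0x17=0x817
Byte[3]=84: continuation. acc=(acc<<6)|0x04=0x205C4
Completed: cp=U+205C4 (starts at byte 0)
Byte[4]=31: 1-byte ASCII. cp=U+0031
Byte[5]=51: 1-byte ASCII. cp=U+0051
Byte[6]=F0: 4-byte lead, need 3 cont bytes. acc=0x0
Byte[7]=AA: continuation. acc=(acc<<6)|0x2A=0x2A
Byte[8]=B0: continuation. acc=(acc<<6)|0x30=0xAB0
Byte[9]=84: continuation. acc=(acc<<6)|0x04=0x2AC04
Completed: cp=U+2AC04 (starts at byte 6)
Byte[10]=F8: INVALID lead byte (not 0xxx/110x/1110/11110)

Answer: 10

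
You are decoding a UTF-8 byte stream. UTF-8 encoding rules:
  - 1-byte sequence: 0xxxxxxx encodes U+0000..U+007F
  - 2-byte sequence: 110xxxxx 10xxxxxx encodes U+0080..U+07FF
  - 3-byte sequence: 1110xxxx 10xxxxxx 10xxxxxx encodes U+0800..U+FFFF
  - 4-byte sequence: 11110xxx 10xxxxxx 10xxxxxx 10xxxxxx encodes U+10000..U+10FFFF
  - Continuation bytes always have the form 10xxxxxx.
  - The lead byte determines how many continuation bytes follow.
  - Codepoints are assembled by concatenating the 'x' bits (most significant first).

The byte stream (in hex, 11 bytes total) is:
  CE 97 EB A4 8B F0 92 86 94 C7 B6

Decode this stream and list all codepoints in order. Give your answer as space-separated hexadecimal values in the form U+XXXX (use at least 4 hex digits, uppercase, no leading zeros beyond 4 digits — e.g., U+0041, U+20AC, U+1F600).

Answer: U+0397 U+B90B U+12194 U+01F6

Derivation:
Byte[0]=CE: 2-byte lead, need 1 cont bytes. acc=0xE
Byte[1]=97: continuation. acc=(acc<<6)|0x17=0x397
Completed: cp=U+0397 (starts at byte 0)
Byte[2]=EB: 3-byte lead, need 2 cont bytes. acc=0xB
Byte[3]=A4: continuation. acc=(acc<<6)|0x24=0x2E4
Byte[4]=8B: continuation. acc=(acc<<6)|0x0B=0xB90B
Completed: cp=U+B90B (starts at byte 2)
Byte[5]=F0: 4-byte lead, need 3 cont bytes. acc=0x0
Byte[6]=92: continuation. acc=(acc<<6)|0x12=0x12
Byte[7]=86: continuation. acc=(acc<<6)|0x06=0x486
Byte[8]=94: continuation. acc=(acc<<6)|0x14=0x12194
Completed: cp=U+12194 (starts at byte 5)
Byte[9]=C7: 2-byte lead, need 1 cont bytes. acc=0x7
Byte[10]=B6: continuation. acc=(acc<<6)|0x36=0x1F6
Completed: cp=U+01F6 (starts at byte 9)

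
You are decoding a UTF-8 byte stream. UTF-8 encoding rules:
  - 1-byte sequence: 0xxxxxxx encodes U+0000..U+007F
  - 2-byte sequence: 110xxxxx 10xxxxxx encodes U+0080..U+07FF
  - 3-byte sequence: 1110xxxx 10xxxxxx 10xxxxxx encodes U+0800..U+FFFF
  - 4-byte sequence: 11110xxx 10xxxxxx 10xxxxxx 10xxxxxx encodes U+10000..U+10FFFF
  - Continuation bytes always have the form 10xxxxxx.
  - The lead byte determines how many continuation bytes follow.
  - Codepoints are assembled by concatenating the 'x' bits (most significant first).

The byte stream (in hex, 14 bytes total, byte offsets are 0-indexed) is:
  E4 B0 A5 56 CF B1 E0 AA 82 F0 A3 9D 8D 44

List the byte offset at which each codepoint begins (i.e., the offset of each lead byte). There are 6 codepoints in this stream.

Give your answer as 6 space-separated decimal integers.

Answer: 0 3 4 6 9 13

Derivation:
Byte[0]=E4: 3-byte lead, need 2 cont bytes. acc=0x4
Byte[1]=B0: continuation. acc=(acc<<6)|0x30=0x130
Byte[2]=A5: continuation. acc=(acc<<6)|0x25=0x4C25
Completed: cp=U+4C25 (starts at byte 0)
Byte[3]=56: 1-byte ASCII. cp=U+0056
Byte[4]=CF: 2-byte lead, need 1 cont bytes. acc=0xF
Byte[5]=B1: continuation. acc=(acc<<6)|0x31=0x3F1
Completed: cp=U+03F1 (starts at byte 4)
Byte[6]=E0: 3-byte lead, need 2 cont bytes. acc=0x0
Byte[7]=AA: continuation. acc=(acc<<6)|0x2A=0x2A
Byte[8]=82: continuation. acc=(acc<<6)|0x02=0xA82
Completed: cp=U+0A82 (starts at byte 6)
Byte[9]=F0: 4-byte lead, need 3 cont bytes. acc=0x0
Byte[10]=A3: continuation. acc=(acc<<6)|0x23=0x23
Byte[11]=9D: continuation. acc=(acc<<6)|0x1D=0x8DD
Byte[12]=8D: continuation. acc=(acc<<6)|0x0D=0x2374D
Completed: cp=U+2374D (starts at byte 9)
Byte[13]=44: 1-byte ASCII. cp=U+0044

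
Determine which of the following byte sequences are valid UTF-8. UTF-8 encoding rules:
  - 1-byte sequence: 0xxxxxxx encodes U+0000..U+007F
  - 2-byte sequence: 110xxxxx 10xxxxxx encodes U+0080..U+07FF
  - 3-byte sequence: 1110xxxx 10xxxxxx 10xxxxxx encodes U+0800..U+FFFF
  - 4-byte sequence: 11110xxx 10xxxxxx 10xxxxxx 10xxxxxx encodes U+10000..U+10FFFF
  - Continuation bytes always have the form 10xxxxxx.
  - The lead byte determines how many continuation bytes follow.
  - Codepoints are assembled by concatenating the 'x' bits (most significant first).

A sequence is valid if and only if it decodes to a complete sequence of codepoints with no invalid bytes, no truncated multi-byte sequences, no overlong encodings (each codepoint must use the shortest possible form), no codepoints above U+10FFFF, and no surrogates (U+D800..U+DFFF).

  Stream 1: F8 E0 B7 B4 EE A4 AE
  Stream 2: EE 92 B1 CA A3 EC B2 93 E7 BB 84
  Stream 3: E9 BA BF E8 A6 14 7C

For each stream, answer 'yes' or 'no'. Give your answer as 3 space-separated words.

Answer: no yes no

Derivation:
Stream 1: error at byte offset 0. INVALID
Stream 2: decodes cleanly. VALID
Stream 3: error at byte offset 5. INVALID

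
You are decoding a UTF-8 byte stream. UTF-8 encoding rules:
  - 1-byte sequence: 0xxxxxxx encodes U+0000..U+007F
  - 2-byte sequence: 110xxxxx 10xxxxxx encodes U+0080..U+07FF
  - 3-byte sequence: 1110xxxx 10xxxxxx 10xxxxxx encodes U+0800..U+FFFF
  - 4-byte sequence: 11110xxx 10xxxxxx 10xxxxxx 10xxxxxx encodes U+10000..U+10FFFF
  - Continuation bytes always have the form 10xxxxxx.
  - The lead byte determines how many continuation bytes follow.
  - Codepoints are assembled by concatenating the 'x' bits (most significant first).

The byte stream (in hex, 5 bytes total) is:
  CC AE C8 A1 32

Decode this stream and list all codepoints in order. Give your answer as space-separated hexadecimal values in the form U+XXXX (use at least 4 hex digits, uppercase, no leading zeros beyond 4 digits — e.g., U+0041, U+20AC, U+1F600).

Answer: U+032E U+0221 U+0032

Derivation:
Byte[0]=CC: 2-byte lead, need 1 cont bytes. acc=0xC
Byte[1]=AE: continuation. acc=(acc<<6)|0x2E=0x32E
Completed: cp=U+032E (starts at byte 0)
Byte[2]=C8: 2-byte lead, need 1 cont bytes. acc=0x8
Byte[3]=A1: continuation. acc=(acc<<6)|0x21=0x221
Completed: cp=U+0221 (starts at byte 2)
Byte[4]=32: 1-byte ASCII. cp=U+0032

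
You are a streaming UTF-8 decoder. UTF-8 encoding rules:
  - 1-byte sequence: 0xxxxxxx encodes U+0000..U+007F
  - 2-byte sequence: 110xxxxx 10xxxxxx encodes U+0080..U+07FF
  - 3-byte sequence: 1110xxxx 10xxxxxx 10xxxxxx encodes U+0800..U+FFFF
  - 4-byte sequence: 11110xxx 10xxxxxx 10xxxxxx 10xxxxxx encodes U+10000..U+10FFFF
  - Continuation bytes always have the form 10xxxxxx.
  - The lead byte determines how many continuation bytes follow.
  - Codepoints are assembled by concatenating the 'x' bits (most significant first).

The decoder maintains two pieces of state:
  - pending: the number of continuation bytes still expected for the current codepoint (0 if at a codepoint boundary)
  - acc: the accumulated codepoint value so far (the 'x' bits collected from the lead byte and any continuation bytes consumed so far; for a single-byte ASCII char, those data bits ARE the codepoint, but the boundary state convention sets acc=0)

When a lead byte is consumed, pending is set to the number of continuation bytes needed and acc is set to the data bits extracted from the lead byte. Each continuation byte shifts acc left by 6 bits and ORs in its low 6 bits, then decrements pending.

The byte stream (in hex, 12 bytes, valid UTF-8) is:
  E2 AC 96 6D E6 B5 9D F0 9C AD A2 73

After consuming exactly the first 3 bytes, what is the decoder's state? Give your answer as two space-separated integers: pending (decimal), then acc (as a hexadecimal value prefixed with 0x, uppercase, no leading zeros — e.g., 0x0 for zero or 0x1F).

Byte[0]=E2: 3-byte lead. pending=2, acc=0x2
Byte[1]=AC: continuation. acc=(acc<<6)|0x2C=0xAC, pending=1
Byte[2]=96: continuation. acc=(acc<<6)|0x16=0x2B16, pending=0

Answer: 0 0x2B16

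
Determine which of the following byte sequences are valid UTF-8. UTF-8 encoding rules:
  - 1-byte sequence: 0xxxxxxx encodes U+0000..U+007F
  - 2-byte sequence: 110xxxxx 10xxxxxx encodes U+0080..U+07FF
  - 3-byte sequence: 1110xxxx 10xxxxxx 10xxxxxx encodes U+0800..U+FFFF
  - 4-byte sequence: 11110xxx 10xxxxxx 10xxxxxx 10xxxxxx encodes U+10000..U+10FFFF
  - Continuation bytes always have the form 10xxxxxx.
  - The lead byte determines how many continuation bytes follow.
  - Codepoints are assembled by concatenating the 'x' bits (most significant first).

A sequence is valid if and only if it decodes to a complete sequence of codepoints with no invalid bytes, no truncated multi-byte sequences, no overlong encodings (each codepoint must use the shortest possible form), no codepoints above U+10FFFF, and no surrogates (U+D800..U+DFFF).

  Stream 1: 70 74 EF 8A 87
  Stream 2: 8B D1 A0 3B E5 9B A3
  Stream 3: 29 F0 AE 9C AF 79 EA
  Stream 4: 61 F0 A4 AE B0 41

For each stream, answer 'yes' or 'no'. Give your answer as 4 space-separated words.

Answer: yes no no yes

Derivation:
Stream 1: decodes cleanly. VALID
Stream 2: error at byte offset 0. INVALID
Stream 3: error at byte offset 7. INVALID
Stream 4: decodes cleanly. VALID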